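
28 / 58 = 14 / 29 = 0.48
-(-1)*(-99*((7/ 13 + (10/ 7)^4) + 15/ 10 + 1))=-44518221/ 62426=-713.14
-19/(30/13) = -247/30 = -8.23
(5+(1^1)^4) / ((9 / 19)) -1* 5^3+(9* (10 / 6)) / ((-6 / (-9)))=-539 / 6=-89.83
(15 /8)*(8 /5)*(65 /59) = 195 /59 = 3.31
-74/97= -0.76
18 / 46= 9 / 23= 0.39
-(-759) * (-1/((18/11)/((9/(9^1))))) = -2783/6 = -463.83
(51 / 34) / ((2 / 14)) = 21 / 2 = 10.50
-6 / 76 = -3 / 38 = -0.08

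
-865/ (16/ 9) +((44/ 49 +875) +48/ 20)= 1535603/ 3920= 391.74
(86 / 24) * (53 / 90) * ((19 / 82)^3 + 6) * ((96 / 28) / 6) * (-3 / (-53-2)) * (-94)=-50726681653 / 1364635800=-37.17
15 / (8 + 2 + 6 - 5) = 15 / 11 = 1.36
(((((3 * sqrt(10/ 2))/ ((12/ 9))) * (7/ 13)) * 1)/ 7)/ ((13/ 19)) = 0.57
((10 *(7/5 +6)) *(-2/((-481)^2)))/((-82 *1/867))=1734/256373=0.01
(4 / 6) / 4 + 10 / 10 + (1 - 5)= -17 / 6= -2.83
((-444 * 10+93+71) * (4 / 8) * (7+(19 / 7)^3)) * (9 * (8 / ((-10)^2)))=-71272368 / 1715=-41558.23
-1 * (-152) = 152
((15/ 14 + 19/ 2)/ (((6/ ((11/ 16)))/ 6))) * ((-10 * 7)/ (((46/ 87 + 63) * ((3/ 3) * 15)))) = -11803/ 22108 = -0.53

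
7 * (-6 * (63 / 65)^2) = -166698 / 4225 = -39.46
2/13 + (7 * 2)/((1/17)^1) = 3096/13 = 238.15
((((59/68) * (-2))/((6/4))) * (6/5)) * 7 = -826/85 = -9.72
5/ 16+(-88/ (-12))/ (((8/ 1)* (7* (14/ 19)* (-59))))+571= 79279475/ 138768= 571.31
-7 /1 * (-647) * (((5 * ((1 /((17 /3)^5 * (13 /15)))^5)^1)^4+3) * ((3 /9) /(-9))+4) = 3340639015821508284106843293848385665700809651303314987292895108970940801324349479127076956199169937634566799295630030163772235280888524575297069113640 /189671331687181494224279024979563265251284022721697220361707447123227878834018553852948312334373152701279287762231164387479933503885776504287021209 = 17612.78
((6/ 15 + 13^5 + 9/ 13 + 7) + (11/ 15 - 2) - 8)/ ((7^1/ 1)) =72401906/ 1365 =53041.69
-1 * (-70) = 70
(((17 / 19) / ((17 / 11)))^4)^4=45949729863572161 / 288441413567621167681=0.00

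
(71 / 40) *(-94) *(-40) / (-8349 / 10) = -66740 / 8349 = -7.99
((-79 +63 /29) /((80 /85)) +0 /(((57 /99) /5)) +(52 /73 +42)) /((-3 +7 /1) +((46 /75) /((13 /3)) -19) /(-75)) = -2677585625 /292510124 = -9.15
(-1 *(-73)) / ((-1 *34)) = -73 / 34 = -2.15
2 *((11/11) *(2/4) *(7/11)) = 7/11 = 0.64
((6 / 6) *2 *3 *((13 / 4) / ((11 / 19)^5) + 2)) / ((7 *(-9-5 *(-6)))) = 33477695 / 15782998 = 2.12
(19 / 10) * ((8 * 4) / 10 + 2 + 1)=589 / 50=11.78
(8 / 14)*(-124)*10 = -4960 / 7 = -708.57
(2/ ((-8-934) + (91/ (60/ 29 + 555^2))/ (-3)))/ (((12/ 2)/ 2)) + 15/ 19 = 19911649995/ 25244053049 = 0.79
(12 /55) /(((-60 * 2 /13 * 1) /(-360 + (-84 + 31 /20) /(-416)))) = 272141 /32000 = 8.50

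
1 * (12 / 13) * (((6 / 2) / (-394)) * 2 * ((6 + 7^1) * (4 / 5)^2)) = -576 / 4925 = -0.12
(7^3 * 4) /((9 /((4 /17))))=5488 /153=35.87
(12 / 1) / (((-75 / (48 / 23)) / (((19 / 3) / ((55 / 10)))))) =-2432 / 6325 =-0.38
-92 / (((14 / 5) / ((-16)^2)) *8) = -7360 / 7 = -1051.43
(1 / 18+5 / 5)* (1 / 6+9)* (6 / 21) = 1045 / 378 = 2.76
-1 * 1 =-1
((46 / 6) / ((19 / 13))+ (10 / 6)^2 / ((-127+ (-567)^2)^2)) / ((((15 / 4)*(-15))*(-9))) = 92636360934943 / 8940260836840275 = 0.01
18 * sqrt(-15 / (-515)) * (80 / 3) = 81.92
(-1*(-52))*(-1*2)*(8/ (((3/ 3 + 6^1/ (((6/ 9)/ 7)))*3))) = -13/ 3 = -4.33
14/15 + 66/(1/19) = 18824/15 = 1254.93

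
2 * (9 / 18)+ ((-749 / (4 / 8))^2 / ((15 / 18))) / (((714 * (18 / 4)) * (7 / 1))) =120.73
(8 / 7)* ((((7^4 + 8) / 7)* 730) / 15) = 937904 / 49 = 19140.90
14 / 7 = 2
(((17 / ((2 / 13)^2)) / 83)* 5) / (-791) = -14365 / 262612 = -0.05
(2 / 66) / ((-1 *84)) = -1 / 2772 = -0.00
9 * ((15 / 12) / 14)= 45 / 56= 0.80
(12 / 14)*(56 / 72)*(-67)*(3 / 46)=-67 / 23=-2.91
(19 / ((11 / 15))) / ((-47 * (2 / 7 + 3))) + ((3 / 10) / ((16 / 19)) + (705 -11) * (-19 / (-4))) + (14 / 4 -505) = 5318013787 / 1902560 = 2795.19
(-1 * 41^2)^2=2825761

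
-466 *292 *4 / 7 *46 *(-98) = 350521472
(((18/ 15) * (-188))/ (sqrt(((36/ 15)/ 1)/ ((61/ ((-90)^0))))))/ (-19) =188 * sqrt(915)/ 95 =59.86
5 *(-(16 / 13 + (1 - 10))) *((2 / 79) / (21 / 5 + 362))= 5050 / 1880437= 0.00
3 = 3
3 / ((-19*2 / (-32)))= 48 / 19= 2.53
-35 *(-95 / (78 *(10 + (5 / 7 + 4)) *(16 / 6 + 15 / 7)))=162925 / 270478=0.60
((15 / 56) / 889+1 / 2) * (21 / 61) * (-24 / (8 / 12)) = -672489 / 108458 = -6.20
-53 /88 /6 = -53 /528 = -0.10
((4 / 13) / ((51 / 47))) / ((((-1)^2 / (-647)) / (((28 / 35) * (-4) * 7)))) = 13623232 / 3315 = 4109.57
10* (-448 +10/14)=-31310/7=-4472.86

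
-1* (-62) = 62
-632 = -632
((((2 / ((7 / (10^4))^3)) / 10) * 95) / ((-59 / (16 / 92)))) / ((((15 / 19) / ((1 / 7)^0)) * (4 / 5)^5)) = -881347656250000 / 1396353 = -631178259.54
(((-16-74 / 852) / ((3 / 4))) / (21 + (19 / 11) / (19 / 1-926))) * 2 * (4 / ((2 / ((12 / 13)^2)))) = -4375832384 / 1256883251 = -3.48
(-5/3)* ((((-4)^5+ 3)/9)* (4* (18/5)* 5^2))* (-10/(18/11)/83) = -11231000/2241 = -5011.60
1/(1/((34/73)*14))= 6.52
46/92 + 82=165/2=82.50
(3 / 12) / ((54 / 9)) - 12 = -287 / 24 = -11.96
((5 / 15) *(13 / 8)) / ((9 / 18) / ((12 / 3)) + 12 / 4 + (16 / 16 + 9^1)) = 13 / 315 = 0.04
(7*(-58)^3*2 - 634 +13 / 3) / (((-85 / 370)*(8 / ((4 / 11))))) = 303273941 / 561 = 540595.26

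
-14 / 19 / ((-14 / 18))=18 / 19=0.95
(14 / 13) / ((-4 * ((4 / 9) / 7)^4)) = -110270727 / 6656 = -16567.12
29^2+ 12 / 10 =4211 / 5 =842.20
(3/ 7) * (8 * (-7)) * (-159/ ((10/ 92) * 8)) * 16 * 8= 2808576/ 5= 561715.20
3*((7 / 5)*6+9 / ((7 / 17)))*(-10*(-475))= 3018150 / 7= 431164.29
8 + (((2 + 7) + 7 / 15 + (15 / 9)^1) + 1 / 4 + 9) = 1703 / 60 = 28.38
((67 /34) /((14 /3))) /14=201 /6664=0.03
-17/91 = -0.19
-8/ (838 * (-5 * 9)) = 4/ 18855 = 0.00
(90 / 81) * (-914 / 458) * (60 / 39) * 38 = -3473200 / 26793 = -129.63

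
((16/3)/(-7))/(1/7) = -5.33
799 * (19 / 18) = 15181 / 18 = 843.39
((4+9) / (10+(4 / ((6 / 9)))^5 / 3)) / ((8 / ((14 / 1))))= 91 / 10408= 0.01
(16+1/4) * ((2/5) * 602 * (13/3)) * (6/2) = 50869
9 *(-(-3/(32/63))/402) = 567/4288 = 0.13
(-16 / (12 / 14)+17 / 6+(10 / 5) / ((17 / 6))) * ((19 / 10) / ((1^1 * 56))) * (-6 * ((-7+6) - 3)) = -29317 / 2380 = -12.32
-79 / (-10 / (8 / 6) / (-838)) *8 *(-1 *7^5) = 17802512224 / 15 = 1186834148.27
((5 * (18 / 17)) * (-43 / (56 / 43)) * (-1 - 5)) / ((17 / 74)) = 9235755 / 2023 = 4565.38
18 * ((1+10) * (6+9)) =2970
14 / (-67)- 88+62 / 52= -151583 / 1742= -87.02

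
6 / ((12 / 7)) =7 / 2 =3.50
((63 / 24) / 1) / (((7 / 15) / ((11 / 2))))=495 / 16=30.94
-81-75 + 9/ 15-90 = -1227/ 5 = -245.40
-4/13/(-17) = 4/221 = 0.02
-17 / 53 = -0.32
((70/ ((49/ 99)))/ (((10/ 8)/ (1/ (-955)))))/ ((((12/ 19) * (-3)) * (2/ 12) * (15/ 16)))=13376/ 33425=0.40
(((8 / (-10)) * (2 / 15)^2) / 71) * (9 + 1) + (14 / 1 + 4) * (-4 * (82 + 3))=-97767032 / 15975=-6120.00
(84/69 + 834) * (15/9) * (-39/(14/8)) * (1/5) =-998920/161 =-6204.47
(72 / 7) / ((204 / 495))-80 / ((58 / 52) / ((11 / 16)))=-84040 / 3451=-24.35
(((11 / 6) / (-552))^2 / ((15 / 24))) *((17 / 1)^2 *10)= 34969 / 685584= 0.05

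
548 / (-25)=-548 / 25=-21.92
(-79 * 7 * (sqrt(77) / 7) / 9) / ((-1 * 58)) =1.33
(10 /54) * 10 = 50 /27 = 1.85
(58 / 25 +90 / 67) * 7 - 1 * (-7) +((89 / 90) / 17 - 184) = -77548223 / 512550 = -151.30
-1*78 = -78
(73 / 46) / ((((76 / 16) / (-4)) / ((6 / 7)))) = -3504 / 3059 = -1.15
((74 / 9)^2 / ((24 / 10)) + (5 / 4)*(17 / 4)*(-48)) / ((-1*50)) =5512 / 1215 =4.54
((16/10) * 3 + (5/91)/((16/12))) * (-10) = -48.41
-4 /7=-0.57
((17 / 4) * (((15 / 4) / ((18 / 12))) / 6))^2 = 3.14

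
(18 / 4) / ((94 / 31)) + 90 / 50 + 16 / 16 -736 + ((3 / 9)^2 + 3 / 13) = -80436521 / 109980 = -731.37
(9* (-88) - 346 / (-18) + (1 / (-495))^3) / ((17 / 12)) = -545.49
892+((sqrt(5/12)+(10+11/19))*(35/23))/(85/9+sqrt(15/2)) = -113967*sqrt(30)/1156739 - 2835*sqrt(2)/121762+1785*sqrt(15)/60881+1033963898/1156739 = 893.40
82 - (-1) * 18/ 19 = 1576/ 19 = 82.95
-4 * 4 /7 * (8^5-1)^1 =-74896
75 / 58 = 1.29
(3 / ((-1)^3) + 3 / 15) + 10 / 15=-32 / 15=-2.13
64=64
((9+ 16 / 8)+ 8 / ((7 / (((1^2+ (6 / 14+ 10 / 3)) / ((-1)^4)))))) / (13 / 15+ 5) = 2.80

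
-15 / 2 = -7.50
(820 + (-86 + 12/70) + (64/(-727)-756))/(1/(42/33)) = -1115336/39985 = -27.89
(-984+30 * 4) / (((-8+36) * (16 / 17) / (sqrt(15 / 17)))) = -27 * sqrt(255) / 14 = -30.80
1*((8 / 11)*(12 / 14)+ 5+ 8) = 1049 / 77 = 13.62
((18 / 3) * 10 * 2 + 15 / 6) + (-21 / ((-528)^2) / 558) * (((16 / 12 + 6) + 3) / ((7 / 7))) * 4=153679673 / 1254528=122.50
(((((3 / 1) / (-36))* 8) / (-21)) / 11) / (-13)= -2 / 9009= -0.00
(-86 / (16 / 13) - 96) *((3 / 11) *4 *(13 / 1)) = -51753 / 22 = -2352.41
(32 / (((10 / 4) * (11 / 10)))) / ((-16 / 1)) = -8 / 11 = -0.73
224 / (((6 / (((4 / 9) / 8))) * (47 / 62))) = 3472 / 1269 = 2.74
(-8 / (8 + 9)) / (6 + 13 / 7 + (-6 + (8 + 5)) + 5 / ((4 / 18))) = -112 / 8891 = -0.01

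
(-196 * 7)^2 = 1882384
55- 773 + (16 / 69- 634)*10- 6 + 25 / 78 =-12668081 / 1794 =-7061.36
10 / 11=0.91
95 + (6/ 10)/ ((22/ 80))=1069/ 11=97.18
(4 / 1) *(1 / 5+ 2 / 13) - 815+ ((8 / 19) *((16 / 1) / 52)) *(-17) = -1007497 / 1235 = -815.79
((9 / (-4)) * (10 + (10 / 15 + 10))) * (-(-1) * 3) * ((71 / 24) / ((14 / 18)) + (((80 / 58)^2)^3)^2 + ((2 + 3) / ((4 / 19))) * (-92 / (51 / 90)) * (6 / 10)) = 315591.93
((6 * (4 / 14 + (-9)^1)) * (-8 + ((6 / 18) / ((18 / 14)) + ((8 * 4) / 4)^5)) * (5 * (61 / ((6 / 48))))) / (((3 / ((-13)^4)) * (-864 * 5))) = 13429076054641 / 1458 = 9210614577.94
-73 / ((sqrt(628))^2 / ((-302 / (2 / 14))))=77161 / 314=245.74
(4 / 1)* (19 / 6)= 38 / 3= 12.67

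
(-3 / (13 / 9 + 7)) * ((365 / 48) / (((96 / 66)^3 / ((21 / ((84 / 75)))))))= -16.46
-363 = -363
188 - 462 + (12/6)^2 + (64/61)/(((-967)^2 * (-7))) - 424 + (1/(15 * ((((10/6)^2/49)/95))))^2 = 2941557412078297/249551876875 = 11787.36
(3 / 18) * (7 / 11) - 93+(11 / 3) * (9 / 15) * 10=-4679 / 66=-70.89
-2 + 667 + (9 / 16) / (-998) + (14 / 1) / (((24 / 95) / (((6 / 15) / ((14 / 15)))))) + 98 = 12562815 / 15968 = 786.75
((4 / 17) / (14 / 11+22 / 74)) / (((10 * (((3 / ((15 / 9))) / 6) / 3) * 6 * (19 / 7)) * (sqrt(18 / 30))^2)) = 28490 / 1857573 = 0.02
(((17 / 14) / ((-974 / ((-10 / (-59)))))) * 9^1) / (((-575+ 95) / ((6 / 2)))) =153 / 12872384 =0.00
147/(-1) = -147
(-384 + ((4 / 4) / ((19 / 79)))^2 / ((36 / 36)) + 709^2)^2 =32882548328069764 / 130321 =252319644018.00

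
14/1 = 14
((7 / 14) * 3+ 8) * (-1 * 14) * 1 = -133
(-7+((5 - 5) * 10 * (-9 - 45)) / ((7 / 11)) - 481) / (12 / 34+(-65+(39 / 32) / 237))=20972288 / 2778051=7.55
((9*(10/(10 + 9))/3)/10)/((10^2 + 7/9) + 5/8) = 216/138719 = 0.00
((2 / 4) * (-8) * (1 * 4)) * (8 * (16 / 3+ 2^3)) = -5120 / 3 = -1706.67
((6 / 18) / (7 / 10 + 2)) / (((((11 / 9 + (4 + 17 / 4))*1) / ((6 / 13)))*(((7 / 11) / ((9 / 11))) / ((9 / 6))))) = 360 / 31031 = 0.01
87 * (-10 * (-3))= 2610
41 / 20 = 2.05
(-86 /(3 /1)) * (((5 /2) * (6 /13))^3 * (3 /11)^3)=-2612250 /2924207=-0.89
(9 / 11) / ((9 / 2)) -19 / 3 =-203 / 33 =-6.15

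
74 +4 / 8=149 / 2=74.50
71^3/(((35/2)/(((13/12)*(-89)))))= -414103027/210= -1971919.18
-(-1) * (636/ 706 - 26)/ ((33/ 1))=-8860/ 11649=-0.76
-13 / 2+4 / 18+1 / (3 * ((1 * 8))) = -449 / 72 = -6.24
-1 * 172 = -172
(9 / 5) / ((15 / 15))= 9 / 5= 1.80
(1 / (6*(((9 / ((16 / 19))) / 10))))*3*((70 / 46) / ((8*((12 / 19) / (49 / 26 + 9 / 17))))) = 186725 / 548964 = 0.34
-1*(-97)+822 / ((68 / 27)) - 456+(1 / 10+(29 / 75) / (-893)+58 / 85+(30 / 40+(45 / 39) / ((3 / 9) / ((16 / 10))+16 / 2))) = -360930766847 / 11663562300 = -30.95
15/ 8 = 1.88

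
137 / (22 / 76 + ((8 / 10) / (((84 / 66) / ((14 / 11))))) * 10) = 5206 / 315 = 16.53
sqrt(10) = 3.16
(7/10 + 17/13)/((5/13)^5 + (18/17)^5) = 364972821993/243455318810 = 1.50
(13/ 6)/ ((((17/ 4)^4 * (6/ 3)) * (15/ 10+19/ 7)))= 11648/ 14783217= 0.00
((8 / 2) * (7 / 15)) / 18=14 / 135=0.10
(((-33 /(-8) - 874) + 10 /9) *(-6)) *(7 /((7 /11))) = 688061 /12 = 57338.42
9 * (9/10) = 81/10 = 8.10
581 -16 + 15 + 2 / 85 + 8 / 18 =444058 / 765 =580.47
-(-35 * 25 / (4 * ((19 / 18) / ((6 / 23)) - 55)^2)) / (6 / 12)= 0.17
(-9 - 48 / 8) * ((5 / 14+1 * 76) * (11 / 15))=-11759 / 14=-839.93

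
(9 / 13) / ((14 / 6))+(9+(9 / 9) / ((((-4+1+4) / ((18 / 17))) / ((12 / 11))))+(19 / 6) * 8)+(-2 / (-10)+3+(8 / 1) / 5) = 10359554 / 255255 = 40.59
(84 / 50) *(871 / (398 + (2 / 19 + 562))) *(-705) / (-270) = 3.98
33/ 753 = 11/ 251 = 0.04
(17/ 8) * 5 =10.62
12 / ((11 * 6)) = 0.18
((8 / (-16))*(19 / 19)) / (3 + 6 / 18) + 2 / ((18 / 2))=13 / 180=0.07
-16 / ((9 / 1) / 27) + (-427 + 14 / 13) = -6161 / 13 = -473.92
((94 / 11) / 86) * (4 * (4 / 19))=752 / 8987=0.08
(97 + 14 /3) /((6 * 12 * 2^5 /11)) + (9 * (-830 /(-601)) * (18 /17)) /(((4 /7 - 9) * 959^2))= 265708583884375 /547417035986688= 0.49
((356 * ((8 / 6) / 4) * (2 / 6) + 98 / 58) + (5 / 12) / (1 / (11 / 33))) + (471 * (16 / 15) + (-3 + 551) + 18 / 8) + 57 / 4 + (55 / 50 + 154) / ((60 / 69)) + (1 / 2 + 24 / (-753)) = 16864067333 / 13102200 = 1287.12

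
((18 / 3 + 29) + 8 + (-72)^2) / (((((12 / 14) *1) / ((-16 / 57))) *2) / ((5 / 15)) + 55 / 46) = -3366188 / 11029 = -305.21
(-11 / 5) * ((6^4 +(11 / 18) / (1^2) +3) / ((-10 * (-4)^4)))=257323 / 230400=1.12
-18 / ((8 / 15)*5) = -27 / 4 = -6.75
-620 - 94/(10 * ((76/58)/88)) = -1251.28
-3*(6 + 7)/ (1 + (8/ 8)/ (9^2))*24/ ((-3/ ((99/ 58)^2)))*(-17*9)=-4737087927/ 34481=-137382.56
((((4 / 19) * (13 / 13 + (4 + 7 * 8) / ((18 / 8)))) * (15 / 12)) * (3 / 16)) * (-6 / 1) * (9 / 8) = -11205 / 1216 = -9.21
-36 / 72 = -1 / 2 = -0.50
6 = 6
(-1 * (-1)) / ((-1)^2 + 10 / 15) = 3 / 5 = 0.60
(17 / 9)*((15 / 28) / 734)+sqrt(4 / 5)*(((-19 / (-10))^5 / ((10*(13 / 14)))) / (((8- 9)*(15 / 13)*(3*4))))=85 / 61656- 17332693*sqrt(5) / 225000000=-0.17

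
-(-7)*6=42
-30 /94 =-15 /47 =-0.32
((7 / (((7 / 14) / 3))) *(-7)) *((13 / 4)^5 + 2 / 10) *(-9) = 2457457947 / 2560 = 959944.51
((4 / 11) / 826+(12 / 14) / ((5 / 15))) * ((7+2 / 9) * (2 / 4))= 379730 / 40887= 9.29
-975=-975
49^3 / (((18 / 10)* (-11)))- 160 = -604085 / 99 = -6101.87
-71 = -71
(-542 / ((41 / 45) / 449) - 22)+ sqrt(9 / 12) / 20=-10952012 / 41+ sqrt(3) / 40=-267122.20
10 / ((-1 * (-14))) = 5 / 7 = 0.71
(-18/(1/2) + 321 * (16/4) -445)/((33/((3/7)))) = 73/7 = 10.43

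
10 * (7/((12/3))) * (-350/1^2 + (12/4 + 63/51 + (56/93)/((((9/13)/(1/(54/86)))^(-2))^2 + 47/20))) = -6749589099599656205/1115535879133309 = -6050.54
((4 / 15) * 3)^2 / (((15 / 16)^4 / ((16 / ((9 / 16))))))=268435456 / 11390625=23.57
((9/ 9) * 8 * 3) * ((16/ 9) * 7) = 896/ 3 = 298.67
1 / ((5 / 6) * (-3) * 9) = -2 / 45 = -0.04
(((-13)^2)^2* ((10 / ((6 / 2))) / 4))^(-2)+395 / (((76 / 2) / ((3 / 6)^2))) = 8055340875347 / 3099776739800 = 2.60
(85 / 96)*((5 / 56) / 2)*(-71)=-30175 / 10752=-2.81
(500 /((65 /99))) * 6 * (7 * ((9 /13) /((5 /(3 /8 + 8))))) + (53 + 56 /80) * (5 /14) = 175599933 /4732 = 37109.03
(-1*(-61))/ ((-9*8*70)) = -61/ 5040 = -0.01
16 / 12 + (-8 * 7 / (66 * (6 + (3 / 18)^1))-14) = -15634 / 1221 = -12.80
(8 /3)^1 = 8 /3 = 2.67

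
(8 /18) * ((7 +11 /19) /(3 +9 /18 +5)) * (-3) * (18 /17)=-1.26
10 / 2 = 5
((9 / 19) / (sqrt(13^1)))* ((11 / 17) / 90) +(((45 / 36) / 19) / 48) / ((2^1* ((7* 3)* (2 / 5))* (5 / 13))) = 65 / 306432 +11* sqrt(13) / 41990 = 0.00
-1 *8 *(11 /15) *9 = -264 /5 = -52.80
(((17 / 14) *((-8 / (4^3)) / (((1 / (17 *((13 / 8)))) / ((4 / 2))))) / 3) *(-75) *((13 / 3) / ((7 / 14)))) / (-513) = -1221025 / 344736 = -3.54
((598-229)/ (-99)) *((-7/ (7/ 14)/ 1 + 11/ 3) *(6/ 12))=1271/ 66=19.26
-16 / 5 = -3.20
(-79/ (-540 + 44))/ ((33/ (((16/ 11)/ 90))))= 79/ 1012770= 0.00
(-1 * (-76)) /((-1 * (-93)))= 76 /93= 0.82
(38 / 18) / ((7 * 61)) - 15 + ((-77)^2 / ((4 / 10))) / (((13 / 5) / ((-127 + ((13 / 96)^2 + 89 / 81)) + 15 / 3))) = -634612494311941 / 920844288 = -689163.74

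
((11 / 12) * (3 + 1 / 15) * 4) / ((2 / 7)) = 1771 / 45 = 39.36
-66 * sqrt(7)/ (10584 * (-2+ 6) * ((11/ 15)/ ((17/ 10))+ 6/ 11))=-2057 * sqrt(7)/ 1288896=-0.00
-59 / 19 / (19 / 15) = -885 / 361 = -2.45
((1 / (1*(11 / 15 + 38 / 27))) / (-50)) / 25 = -0.00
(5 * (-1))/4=-5/4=-1.25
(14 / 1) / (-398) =-7 / 199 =-0.04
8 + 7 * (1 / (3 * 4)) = 103 / 12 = 8.58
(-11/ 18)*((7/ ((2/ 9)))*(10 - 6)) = -77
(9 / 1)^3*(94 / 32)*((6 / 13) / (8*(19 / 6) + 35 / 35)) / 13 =2.89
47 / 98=0.48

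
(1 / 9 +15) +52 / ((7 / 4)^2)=14152 / 441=32.09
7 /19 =0.37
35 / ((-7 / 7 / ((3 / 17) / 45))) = -7 / 51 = -0.14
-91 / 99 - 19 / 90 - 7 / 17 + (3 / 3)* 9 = 41839 / 5610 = 7.46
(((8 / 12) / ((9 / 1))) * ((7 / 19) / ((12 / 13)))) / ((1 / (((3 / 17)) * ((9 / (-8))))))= -0.01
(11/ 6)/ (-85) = -11/ 510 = -0.02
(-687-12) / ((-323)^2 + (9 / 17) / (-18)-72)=-7922 / 1181579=-0.01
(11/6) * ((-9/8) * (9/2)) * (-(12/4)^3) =8019/32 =250.59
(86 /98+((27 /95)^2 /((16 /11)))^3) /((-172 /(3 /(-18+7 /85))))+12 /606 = 16126195371308618540741 /780687776322751539200000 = 0.02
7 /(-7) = -1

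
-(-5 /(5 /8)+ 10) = -2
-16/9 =-1.78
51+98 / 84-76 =-143 / 6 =-23.83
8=8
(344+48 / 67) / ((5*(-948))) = -5774 / 79395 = -0.07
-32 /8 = -4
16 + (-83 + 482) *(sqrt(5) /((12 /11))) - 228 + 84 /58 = -6106 /29 + 1463 *sqrt(5) /4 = 607.29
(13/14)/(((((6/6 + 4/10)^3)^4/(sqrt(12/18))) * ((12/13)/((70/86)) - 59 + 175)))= 206298828125 * sqrt(6)/4426111455986976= 0.00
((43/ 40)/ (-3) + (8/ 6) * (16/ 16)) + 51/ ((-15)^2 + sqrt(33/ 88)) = 6488961/ 5399960- 34 * sqrt(6)/ 134999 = 1.20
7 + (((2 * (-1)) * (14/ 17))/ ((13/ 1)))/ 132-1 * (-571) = 4215347/ 7293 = 578.00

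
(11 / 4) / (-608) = -11 / 2432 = -0.00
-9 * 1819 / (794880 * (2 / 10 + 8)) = -1819 / 724224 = -0.00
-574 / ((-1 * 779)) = 14 / 19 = 0.74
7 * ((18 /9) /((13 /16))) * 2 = 448 /13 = 34.46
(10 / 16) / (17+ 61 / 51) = 255 / 7424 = 0.03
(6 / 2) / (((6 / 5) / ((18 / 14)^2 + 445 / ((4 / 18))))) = 982035 / 196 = 5010.38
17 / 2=8.50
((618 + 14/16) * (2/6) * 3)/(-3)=-4951/24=-206.29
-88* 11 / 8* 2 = -242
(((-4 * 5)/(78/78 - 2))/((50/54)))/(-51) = -36/85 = -0.42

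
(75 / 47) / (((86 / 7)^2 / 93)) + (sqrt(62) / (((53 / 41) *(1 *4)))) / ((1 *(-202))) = 341775 / 347612 - 41 *sqrt(62) / 42824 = 0.98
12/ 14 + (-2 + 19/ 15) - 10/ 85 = 11/ 1785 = 0.01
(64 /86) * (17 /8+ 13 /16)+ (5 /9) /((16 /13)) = 16331 /6192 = 2.64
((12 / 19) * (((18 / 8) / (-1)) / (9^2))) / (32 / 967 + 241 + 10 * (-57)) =967 / 18132327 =0.00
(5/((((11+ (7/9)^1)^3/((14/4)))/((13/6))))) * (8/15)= 7371/595508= 0.01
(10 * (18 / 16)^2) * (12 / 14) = 1215 / 112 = 10.85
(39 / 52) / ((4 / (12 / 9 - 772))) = -289 / 2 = -144.50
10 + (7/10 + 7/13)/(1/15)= 28.58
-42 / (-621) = 14 / 207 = 0.07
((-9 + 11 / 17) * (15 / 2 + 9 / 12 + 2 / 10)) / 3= -11999 / 510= -23.53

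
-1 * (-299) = 299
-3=-3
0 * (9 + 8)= 0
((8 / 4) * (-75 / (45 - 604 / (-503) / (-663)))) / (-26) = 1923975 / 15006401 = 0.13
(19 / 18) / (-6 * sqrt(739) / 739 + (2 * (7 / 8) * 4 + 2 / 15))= 1425 * sqrt(739) / 8452711 + 7511935 / 50716266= 0.15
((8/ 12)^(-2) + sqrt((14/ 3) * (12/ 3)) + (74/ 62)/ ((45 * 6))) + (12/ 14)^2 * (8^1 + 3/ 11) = 2 * sqrt(42)/ 3 + 10740223/ 1288980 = 12.65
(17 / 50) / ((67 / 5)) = 17 / 670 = 0.03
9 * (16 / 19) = 144 / 19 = 7.58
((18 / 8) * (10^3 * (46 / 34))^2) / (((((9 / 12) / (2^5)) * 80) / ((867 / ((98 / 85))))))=80937000000 / 49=1651775510.20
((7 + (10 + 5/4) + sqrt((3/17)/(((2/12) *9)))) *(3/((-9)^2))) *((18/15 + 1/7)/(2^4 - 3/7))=47 *sqrt(34)/250155 + 3431/58860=0.06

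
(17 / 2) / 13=17 / 26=0.65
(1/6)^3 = 1/216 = 0.00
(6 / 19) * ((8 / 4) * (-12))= -144 / 19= -7.58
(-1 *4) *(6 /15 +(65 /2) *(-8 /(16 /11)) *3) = 10717 /5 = 2143.40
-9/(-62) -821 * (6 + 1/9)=-2799529/558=-5017.08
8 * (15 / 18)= 20 / 3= 6.67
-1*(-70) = 70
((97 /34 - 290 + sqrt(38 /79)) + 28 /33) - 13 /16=-2577109 /8976 + sqrt(3002) /79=-286.42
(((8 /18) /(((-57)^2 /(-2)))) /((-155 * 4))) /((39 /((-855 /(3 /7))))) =-14 /620217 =-0.00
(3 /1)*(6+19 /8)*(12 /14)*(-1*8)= -1206 /7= -172.29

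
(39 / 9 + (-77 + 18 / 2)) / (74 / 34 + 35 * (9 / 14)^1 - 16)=-6494 / 885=-7.34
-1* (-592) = 592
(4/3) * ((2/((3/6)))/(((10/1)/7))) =56/15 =3.73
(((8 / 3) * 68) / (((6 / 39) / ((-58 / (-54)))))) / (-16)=-6409 / 81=-79.12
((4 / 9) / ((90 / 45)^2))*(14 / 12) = 7 / 54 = 0.13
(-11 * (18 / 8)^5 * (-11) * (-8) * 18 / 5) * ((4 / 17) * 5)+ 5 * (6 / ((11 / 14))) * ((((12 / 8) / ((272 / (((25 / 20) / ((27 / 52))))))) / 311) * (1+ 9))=-659955611443 / 2791536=-236413.08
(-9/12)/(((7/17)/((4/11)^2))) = -204/847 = -0.24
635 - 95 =540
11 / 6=1.83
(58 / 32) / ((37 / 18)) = 0.88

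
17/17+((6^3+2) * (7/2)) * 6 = 4579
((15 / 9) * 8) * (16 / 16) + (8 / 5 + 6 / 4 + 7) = 703 / 30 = 23.43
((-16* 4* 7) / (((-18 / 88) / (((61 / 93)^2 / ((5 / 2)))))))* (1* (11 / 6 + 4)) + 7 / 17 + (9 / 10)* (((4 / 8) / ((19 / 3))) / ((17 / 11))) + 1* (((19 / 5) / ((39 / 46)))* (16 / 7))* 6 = 310331046723629 / 137278830780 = 2260.59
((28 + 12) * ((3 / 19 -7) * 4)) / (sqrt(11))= -20800 * sqrt(11) / 209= -330.08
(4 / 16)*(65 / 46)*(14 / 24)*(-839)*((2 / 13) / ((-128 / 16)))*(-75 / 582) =-0.43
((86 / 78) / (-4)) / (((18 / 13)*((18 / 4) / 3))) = -43 / 324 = -0.13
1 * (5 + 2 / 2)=6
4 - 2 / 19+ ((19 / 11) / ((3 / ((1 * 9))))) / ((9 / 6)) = 1536 / 209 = 7.35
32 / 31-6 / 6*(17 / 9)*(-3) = 623 / 93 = 6.70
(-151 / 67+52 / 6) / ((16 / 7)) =9023 / 3216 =2.81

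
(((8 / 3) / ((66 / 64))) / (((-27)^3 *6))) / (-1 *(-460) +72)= -32 / 777498183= -0.00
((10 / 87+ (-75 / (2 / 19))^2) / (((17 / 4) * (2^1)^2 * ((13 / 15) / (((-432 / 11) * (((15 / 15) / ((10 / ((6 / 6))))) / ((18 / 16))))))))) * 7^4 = -20360220499920 / 70499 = -288801550.38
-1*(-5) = 5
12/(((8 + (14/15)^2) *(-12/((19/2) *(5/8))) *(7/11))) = -235125/223552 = -1.05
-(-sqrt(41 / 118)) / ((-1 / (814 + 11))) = -825*sqrt(4838) / 118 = -486.30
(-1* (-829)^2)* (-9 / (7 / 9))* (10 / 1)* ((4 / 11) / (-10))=-222666084 / 77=-2891767.32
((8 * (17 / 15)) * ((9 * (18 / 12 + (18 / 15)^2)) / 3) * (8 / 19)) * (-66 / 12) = -439824 / 2375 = -185.19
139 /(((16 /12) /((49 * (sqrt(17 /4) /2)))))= 20433 * sqrt(17) /16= 5265.46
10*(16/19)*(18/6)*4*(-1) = -1920/19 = -101.05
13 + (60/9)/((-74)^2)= 53396/4107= 13.00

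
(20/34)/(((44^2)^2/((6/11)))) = 15/175223488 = 0.00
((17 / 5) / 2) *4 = 34 / 5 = 6.80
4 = 4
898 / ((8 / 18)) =4041 / 2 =2020.50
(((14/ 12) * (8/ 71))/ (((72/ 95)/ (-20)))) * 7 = -46550/ 1917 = -24.28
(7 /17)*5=35 /17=2.06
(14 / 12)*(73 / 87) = 511 / 522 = 0.98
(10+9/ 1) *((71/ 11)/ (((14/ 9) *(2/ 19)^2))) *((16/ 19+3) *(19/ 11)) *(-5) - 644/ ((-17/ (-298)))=-28496296417/ 115192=-247380.86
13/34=0.38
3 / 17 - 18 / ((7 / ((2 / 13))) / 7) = -573 / 221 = -2.59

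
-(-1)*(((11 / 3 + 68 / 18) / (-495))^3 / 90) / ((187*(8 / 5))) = -300763 / 2380933270386000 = -0.00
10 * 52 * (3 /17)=1560 /17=91.76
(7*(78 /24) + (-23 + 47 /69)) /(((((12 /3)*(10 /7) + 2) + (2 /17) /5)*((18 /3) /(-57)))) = -1345295 /2541408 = -0.53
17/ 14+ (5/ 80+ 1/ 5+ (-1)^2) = 1387/ 560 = 2.48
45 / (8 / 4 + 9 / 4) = 180 / 17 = 10.59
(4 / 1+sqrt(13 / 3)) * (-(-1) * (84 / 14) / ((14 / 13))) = 13 * sqrt(39) / 7+156 / 7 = 33.88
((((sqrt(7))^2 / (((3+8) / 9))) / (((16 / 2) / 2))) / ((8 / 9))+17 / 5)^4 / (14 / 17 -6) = -102831528626321057 / 844371066880000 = -121.78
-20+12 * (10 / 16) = -25 / 2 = -12.50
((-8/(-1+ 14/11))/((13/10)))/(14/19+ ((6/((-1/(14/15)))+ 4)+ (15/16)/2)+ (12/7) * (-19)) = 18726400/27359007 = 0.68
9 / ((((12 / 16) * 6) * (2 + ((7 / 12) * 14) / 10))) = 0.71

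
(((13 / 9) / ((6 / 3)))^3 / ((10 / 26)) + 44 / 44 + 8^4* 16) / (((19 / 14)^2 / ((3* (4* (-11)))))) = -2060152304518 / 438615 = -4696949.04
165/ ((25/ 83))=2739/ 5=547.80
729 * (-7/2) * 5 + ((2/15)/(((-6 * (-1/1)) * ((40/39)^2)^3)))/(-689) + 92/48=-41536261210224199/3256320000000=-12755.58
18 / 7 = 2.57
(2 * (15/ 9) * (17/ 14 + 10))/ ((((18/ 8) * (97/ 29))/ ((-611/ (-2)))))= 27818830/ 18333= 1517.42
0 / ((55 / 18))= 0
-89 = -89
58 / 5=11.60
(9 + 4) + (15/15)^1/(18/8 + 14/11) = 2059/155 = 13.28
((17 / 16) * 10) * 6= 255 / 4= 63.75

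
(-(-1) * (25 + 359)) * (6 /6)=384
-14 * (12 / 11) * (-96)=16128 / 11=1466.18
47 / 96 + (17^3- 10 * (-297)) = 756815 / 96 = 7883.49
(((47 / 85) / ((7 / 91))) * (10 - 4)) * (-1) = -3666 / 85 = -43.13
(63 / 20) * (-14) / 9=-49 / 10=-4.90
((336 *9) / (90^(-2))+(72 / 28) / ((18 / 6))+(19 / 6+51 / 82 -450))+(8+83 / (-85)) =1792590584767 / 73185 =24493961.67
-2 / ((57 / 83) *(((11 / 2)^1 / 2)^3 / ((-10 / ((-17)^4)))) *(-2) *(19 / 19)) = -53120 / 6336487707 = -0.00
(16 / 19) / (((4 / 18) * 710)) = 36 / 6745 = 0.01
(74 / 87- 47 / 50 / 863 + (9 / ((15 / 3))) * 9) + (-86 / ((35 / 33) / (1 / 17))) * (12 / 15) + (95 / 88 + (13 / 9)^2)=348143337551 / 21228702264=16.40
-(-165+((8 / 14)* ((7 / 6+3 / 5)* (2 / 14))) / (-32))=1940453 / 11760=165.00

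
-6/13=-0.46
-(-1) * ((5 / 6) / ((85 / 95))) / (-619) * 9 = -285 / 21046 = -0.01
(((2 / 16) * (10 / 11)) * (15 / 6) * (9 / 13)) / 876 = 0.00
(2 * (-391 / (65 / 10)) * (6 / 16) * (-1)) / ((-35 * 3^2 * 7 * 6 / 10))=-391 / 11466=-0.03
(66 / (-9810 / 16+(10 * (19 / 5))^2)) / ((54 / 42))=1232 / 19941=0.06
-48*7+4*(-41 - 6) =-524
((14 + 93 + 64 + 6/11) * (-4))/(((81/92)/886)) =-205084192/297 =-690519.16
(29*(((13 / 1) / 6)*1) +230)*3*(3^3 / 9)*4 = 10542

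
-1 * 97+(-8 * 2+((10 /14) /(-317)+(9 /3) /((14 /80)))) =-212712 /2219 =-95.86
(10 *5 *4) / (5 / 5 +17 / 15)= 375 / 4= 93.75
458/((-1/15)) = -6870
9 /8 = 1.12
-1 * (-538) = 538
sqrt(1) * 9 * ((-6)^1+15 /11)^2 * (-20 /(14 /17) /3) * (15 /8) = -9948825 /3388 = -2936.49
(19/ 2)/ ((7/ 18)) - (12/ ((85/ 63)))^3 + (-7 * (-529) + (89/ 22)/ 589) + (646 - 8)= 203983446437879/ 55704822250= 3661.86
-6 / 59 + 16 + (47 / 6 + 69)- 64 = 28.73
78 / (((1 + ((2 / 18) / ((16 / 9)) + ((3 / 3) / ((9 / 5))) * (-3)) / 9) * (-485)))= -33696 / 172175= -0.20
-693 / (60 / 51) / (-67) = 11781 / 1340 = 8.79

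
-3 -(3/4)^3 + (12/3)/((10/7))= -199/320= -0.62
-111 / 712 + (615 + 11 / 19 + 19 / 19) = 8338971 / 13528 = 616.42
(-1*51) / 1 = -51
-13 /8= -1.62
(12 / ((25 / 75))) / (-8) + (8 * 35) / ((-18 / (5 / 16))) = -337 / 36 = -9.36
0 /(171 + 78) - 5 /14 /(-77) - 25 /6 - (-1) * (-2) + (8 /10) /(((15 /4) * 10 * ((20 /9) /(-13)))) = -6.29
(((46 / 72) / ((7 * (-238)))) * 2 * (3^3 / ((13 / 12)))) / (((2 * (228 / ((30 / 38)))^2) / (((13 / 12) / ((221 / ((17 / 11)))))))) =-1725 / 1987034521472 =-0.00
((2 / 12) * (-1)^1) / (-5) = 1 / 30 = 0.03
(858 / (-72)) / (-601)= 143 / 7212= 0.02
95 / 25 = 19 / 5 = 3.80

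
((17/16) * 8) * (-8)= -68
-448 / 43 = -10.42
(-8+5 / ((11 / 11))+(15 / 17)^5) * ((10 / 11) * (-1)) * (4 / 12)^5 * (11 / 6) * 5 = 29168300 / 345025251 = 0.08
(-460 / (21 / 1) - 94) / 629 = -2434 / 13209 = -0.18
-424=-424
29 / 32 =0.91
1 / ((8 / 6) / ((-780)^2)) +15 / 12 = 1825205 / 4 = 456301.25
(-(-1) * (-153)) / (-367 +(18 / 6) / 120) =680 / 1631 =0.42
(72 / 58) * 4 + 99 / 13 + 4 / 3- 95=-91708 / 1131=-81.09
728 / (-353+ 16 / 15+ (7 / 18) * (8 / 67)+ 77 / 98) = -2.07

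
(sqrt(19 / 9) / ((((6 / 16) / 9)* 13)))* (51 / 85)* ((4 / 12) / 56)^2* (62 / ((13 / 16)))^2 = 123008* sqrt(19) / 1614795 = 0.33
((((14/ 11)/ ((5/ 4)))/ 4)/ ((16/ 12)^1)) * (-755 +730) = -4.77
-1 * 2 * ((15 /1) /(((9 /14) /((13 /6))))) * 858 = -260260 /3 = -86753.33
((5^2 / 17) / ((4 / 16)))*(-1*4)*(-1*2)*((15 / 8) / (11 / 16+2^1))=32.83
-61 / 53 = -1.15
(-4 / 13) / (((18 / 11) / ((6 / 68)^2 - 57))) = 241571 / 22542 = 10.72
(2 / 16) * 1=1 / 8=0.12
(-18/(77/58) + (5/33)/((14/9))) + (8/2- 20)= -4537/154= -29.46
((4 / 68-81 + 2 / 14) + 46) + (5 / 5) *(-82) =-13899 / 119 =-116.80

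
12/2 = 6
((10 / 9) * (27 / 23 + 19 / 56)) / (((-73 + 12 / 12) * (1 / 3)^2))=-9745 / 46368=-0.21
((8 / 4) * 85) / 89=170 / 89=1.91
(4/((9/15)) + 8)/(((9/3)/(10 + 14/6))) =1628/27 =60.30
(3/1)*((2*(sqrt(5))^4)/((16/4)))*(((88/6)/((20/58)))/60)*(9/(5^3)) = 957/500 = 1.91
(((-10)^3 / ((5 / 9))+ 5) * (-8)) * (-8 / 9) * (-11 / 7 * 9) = 1263680 / 7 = 180525.71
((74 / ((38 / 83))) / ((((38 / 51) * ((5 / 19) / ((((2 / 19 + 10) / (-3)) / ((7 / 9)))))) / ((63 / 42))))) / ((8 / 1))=-8457534 / 12635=-669.37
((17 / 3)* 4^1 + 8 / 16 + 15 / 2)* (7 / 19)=644 / 57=11.30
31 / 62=1 / 2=0.50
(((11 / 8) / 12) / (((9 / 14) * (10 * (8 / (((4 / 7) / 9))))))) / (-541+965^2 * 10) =1 / 65825317440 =0.00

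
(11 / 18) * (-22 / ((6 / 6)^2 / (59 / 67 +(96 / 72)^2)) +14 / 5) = -923384 / 27135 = -34.03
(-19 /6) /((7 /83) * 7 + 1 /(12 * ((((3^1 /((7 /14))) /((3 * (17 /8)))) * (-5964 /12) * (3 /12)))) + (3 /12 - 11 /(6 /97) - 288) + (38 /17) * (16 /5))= 532962920 /77056465091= 0.01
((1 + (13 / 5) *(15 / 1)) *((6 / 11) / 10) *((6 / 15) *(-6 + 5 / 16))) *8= -2184 / 55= -39.71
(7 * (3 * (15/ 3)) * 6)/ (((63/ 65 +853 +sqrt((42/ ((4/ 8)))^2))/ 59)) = 1208025/ 30484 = 39.63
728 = 728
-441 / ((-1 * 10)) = 441 / 10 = 44.10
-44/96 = -11/24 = -0.46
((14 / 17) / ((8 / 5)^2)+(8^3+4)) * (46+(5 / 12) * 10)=84544579 / 3264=25902.14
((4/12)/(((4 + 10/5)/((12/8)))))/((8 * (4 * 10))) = 1/3840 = 0.00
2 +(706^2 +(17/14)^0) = 498439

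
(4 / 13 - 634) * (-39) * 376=9292464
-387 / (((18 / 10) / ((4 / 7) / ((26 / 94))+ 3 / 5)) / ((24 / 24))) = -52159 / 91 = -573.18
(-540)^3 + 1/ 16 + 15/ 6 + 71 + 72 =-157463854.44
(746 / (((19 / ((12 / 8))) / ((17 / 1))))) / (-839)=-19023 / 15941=-1.19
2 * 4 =8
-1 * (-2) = 2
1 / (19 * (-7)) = -1 / 133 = -0.01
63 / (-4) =-63 / 4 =-15.75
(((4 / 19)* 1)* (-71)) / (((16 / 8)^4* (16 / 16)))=-71 / 76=-0.93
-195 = -195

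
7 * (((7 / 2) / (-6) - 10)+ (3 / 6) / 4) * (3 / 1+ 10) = -22841 / 24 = -951.71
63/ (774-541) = 63/ 233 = 0.27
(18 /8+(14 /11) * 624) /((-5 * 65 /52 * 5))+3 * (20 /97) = -3316671 /133375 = -24.87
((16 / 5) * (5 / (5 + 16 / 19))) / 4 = 76 / 111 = 0.68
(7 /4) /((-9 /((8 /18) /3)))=-7 /243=-0.03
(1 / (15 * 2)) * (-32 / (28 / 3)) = -4 / 35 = -0.11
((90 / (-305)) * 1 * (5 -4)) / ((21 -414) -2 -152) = 18 / 33367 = 0.00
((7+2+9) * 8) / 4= 36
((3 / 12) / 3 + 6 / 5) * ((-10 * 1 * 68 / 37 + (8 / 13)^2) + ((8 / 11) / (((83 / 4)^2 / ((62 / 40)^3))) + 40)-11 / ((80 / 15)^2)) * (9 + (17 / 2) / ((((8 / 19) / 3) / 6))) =2278704809844375801 / 220553815040000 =10331.74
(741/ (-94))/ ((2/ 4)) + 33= 810/ 47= 17.23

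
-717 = -717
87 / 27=29 / 9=3.22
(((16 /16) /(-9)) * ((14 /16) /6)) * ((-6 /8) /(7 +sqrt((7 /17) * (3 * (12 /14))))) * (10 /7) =119 /46944- sqrt(34) /15648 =0.00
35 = 35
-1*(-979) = 979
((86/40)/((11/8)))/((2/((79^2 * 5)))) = 268363/11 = 24396.64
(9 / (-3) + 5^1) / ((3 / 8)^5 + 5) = 65536 / 164083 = 0.40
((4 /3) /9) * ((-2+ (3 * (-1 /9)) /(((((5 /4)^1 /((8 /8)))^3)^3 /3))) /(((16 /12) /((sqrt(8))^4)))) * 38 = -10137534208 /17578125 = -576.71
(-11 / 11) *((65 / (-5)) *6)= 78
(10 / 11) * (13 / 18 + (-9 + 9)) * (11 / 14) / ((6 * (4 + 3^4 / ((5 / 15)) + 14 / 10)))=325 / 938952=0.00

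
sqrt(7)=2.65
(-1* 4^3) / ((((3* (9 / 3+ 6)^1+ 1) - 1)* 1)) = -64 / 27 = -2.37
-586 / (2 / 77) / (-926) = 22561 / 926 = 24.36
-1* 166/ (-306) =83/ 153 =0.54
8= 8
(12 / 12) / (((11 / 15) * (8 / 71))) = 1065 / 88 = 12.10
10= 10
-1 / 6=-0.17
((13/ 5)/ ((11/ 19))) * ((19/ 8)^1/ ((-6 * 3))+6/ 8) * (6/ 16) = 21983/ 21120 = 1.04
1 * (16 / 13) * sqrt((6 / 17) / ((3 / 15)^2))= 80 * sqrt(102) / 221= 3.66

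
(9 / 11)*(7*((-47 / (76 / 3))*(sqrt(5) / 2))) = -8883*sqrt(5) / 1672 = -11.88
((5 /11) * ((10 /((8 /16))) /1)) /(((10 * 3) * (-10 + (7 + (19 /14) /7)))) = -196 /1815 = -0.11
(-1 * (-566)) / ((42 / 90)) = 8490 / 7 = 1212.86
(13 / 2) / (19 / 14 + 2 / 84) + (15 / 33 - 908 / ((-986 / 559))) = 5639273 / 10846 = 519.94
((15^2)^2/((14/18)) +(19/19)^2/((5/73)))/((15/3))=2278636/175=13020.78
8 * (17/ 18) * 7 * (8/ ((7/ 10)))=5440/ 9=604.44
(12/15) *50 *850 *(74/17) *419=62012000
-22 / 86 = -11 / 43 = -0.26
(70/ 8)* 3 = 105/ 4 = 26.25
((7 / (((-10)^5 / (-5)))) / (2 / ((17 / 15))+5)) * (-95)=-2261 / 460000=-0.00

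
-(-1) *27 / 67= 27 / 67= 0.40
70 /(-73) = -0.96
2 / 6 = 1 / 3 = 0.33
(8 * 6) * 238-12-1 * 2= 11410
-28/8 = -7/2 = -3.50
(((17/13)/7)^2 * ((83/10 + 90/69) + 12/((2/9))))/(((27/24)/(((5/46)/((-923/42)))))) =-0.01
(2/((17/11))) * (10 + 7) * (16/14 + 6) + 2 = 1114/7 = 159.14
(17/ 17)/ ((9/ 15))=5/ 3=1.67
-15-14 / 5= -89 / 5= -17.80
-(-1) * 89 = 89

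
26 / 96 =13 / 48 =0.27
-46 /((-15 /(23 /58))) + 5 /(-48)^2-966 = -322314283 /334080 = -964.78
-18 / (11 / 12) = -216 / 11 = -19.64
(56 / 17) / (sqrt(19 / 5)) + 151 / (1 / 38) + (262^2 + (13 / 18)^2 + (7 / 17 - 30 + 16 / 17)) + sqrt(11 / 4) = sqrt(11) / 2 + 56*sqrt(95) / 323 + 409541141 / 5508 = 74357.22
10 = 10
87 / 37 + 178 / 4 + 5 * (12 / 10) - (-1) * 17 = 5169 / 74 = 69.85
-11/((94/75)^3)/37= -4640625/30731608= -0.15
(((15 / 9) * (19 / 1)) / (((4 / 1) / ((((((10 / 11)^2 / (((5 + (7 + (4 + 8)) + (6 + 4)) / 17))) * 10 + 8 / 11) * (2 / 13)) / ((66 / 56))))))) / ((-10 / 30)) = -260680 / 17303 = -15.07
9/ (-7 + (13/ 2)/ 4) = -72/ 43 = -1.67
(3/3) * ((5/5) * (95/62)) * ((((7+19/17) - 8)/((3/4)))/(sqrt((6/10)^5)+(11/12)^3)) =910404000000/2535151424851 - 85100544000 * sqrt(15)/2535151424851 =0.23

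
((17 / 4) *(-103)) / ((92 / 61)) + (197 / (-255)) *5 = -5519857 / 18768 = -294.11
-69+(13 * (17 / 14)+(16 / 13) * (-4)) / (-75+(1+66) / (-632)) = -298670025 / 4319497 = -69.14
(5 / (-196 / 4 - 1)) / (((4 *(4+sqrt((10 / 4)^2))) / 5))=-0.02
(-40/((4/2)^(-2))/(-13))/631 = 160/8203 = 0.02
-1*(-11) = 11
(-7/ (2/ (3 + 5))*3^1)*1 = -84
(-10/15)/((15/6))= -4/15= -0.27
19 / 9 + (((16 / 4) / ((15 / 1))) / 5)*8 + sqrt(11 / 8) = sqrt(22) / 4 + 571 / 225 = 3.71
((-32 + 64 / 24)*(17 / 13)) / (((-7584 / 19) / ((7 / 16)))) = 24871 / 591552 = 0.04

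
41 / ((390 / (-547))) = -57.51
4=4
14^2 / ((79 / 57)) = 11172 / 79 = 141.42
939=939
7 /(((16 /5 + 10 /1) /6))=35 /11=3.18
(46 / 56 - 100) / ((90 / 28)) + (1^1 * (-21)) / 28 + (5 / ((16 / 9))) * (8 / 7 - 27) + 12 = -465337 / 5040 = -92.33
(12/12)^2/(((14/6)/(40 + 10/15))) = 122/7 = 17.43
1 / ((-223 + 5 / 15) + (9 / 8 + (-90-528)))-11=-221663 / 20149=-11.00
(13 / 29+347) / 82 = 5038 / 1189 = 4.24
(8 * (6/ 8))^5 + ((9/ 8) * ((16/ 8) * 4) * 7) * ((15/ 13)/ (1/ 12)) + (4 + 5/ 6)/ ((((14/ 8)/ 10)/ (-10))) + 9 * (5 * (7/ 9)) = 2295143/ 273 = 8407.12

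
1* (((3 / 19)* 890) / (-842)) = -0.17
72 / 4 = 18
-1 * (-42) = 42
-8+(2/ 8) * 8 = -6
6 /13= 0.46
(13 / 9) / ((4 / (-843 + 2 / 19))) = -208195 / 684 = -304.38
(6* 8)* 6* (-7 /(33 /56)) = -37632 /11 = -3421.09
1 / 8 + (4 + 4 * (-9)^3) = -23295 / 8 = -2911.88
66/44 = 3/2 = 1.50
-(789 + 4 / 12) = -2368 / 3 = -789.33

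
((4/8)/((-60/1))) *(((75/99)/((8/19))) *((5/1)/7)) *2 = -475/22176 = -0.02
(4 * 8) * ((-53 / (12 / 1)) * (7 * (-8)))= 23744 / 3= 7914.67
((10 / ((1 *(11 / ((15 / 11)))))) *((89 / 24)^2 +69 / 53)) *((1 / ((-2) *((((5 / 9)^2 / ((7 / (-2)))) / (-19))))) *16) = -1650269187 / 51304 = -32166.48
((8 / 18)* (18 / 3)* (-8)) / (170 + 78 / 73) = -584 / 4683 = -0.12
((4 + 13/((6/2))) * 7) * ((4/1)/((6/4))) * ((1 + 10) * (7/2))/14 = 427.78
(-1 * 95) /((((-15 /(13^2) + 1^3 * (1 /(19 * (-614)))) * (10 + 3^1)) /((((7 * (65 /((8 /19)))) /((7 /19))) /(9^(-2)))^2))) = 26023762624565554875 /5605088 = 4642882078669.52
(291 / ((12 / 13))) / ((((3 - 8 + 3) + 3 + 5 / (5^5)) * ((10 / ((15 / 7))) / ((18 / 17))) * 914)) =0.08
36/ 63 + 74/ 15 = 578/ 105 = 5.50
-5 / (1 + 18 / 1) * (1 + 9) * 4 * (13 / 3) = -2600 / 57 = -45.61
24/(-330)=-4/55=-0.07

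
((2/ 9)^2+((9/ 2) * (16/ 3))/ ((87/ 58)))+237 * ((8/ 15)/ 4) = 19298/ 405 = 47.65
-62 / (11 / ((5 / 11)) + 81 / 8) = -2480 / 1373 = -1.81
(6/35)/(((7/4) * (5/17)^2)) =6936/6125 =1.13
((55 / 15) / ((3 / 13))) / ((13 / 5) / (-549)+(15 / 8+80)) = 0.19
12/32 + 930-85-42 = 6427/8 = 803.38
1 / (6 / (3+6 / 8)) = 5 / 8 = 0.62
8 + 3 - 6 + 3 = 8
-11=-11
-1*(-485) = 485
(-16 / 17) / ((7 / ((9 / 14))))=-72 / 833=-0.09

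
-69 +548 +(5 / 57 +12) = 27992 / 57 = 491.09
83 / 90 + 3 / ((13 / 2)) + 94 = 95.38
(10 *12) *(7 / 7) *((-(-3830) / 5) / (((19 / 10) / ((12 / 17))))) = 11030400 / 323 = 34149.85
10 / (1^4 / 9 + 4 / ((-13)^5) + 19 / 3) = 16708185 / 10767479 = 1.55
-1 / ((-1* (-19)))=-1 / 19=-0.05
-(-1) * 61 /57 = 61 /57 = 1.07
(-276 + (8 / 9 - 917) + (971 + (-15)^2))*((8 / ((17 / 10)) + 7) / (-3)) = -6965 / 459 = -15.17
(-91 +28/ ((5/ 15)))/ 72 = -7/ 72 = -0.10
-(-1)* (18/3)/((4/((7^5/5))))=50421/10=5042.10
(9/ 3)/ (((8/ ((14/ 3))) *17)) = 7/ 68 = 0.10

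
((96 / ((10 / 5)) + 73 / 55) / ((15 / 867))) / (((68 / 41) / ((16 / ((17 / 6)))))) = 9707.61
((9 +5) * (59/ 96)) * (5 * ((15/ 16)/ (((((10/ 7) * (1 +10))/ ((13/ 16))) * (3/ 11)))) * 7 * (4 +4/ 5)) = 263081/ 1024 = 256.92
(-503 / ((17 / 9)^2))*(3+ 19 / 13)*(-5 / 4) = 5907735 / 7514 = 786.23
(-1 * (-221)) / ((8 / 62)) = 1712.75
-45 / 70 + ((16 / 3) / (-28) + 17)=97 / 6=16.17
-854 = -854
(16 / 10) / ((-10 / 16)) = -64 / 25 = -2.56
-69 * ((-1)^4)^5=-69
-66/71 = -0.93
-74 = -74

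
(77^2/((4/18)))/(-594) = -539/12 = -44.92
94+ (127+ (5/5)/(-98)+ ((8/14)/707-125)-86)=98887/9898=9.99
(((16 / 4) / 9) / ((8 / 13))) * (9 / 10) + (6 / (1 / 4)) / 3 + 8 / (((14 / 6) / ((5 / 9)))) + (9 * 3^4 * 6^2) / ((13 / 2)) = 22102589 / 5460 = 4048.09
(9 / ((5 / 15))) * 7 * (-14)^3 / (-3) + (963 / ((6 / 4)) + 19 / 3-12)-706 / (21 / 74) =3591431 / 21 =171020.52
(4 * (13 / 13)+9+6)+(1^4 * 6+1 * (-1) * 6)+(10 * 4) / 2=39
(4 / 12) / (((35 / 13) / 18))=78 / 35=2.23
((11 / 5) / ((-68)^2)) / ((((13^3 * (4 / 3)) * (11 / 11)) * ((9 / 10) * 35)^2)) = 11 / 67201308720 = 0.00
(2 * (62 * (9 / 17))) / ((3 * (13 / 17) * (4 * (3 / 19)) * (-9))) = -589 / 117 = -5.03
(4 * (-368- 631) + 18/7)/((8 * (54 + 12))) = -4659/616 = -7.56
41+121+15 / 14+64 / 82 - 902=-423697 / 574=-738.15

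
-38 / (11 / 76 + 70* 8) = -2888 / 42571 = -0.07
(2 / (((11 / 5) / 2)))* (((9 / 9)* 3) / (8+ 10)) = 10 / 33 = 0.30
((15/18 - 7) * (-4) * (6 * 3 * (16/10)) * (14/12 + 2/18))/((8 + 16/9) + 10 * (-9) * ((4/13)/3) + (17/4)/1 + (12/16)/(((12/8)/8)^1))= 92352/895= 103.19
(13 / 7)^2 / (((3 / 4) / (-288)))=-64896 / 49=-1324.41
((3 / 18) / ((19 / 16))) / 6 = 4 / 171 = 0.02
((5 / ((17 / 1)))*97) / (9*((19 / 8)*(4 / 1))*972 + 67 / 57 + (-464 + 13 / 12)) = 110580 / 320329147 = 0.00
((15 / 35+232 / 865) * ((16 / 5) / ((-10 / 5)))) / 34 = -16876 / 514675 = -0.03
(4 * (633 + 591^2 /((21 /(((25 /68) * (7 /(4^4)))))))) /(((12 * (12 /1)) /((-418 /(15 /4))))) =-323484139 /130560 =-2477.67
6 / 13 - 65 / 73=-407 / 949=-0.43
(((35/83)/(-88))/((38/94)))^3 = -4451411125/2672656200152576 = -0.00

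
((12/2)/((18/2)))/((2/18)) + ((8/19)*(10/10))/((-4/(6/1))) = 102/19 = 5.37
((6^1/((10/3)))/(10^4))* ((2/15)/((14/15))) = 9/350000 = 0.00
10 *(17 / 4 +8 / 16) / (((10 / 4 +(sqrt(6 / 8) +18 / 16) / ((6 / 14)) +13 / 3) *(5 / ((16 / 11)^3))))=211992576 / 65454587 - 26148864 *sqrt(3) / 65454587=2.55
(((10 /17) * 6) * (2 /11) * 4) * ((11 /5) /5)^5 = 1405536 /33203125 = 0.04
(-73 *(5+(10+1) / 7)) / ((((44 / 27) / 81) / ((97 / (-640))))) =356181381 / 98560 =3613.85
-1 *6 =-6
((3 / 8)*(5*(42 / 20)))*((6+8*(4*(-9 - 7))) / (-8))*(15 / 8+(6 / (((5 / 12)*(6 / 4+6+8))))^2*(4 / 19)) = 119712680703 / 233715200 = 512.22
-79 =-79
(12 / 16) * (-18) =-13.50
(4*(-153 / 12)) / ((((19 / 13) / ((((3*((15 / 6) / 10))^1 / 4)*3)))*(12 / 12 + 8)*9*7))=-221 / 6384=-0.03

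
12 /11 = 1.09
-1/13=-0.08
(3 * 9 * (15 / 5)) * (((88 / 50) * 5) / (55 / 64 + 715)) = 20736 / 20825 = 1.00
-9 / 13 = -0.69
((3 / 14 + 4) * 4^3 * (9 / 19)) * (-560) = -1359360 / 19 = -71545.26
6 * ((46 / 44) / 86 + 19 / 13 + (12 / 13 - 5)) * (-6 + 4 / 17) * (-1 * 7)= -65885841 / 104533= -630.29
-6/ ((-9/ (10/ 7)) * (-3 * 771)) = -20/ 48573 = -0.00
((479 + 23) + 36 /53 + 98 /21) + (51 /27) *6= 27490 /53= 518.68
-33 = -33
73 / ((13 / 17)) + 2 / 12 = 7459 / 78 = 95.63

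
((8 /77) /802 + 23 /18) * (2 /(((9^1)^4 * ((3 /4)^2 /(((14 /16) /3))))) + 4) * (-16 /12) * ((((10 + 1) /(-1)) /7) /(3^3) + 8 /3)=-496243499936368 /27912225690657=-17.78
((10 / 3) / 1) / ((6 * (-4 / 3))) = -5 / 12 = -0.42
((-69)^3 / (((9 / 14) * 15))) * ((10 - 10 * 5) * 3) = 4088112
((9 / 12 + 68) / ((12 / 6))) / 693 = 25 / 504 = 0.05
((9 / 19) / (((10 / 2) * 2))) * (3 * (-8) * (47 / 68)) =-1269 / 1615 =-0.79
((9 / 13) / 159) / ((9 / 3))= 1 / 689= 0.00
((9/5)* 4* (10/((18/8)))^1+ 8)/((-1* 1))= -40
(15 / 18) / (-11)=-5 / 66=-0.08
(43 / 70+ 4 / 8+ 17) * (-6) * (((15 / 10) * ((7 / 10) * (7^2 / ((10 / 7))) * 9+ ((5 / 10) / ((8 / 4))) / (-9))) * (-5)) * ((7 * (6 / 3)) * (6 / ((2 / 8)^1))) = 1479421248 / 25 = 59176849.92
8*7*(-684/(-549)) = 4256/61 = 69.77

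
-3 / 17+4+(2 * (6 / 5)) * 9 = 2161 / 85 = 25.42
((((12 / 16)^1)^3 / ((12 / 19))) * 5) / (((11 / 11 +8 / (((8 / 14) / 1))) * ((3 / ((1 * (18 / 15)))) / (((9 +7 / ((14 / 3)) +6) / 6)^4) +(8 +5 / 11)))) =0.03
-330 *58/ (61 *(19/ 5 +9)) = -23925/ 976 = -24.51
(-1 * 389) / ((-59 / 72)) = 28008 / 59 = 474.71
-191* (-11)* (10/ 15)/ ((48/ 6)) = 2101/ 12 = 175.08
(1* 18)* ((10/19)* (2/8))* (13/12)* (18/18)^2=195/76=2.57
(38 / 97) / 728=19 / 35308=0.00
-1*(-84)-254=-170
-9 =-9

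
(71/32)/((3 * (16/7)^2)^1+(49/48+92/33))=114807/1008086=0.11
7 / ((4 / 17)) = 119 / 4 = 29.75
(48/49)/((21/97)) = 1552/343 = 4.52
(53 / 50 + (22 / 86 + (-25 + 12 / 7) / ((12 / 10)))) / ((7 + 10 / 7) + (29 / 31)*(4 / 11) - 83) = 69625039 / 285718875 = 0.24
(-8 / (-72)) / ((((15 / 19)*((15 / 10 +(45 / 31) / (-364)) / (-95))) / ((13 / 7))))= -7565116 / 455787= -16.60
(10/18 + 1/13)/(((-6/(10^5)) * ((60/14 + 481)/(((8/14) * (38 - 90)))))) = 59200000/91719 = 645.45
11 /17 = 0.65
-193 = -193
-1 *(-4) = 4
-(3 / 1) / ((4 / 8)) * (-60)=360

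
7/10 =0.70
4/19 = 0.21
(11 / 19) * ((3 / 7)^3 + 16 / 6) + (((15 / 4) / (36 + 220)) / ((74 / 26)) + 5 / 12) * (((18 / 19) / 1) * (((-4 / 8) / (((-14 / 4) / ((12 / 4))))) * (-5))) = 271528625 / 370374144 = 0.73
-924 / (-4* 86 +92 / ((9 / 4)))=189 / 62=3.05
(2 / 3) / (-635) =-2 / 1905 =-0.00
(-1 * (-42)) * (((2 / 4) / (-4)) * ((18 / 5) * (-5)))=189 / 2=94.50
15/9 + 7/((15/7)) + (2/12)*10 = 33/5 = 6.60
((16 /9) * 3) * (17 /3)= 272 /9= 30.22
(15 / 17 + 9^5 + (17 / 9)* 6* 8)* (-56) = -3311870.75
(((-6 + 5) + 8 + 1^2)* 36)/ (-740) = -72/ 185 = -0.39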